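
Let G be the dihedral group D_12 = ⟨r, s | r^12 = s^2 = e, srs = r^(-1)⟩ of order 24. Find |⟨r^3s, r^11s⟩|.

6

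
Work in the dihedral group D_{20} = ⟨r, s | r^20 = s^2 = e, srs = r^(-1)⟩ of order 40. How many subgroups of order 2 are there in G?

21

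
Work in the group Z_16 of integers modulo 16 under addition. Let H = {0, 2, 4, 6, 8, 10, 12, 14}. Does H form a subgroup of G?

Yes

|H| = 8 divides |G| = 16, consistent with Lagrange.
H contains the identity, every element's inverse is in H, and H is closed under +: it is a subgroup.
In fact H = ⟨2⟩.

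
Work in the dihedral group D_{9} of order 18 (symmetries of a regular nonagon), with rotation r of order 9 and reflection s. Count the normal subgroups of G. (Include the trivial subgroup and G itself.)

G has 16 subgroups. Checking conjugation-invariance by order — order 1: 1/1 normal; order 2: 0/9 normal; order 3: 1/1 normal; order 6: 0/3 normal; order 9: 1/1 normal; order 18: 1/1 normal.
Total normal subgroups: 4.

4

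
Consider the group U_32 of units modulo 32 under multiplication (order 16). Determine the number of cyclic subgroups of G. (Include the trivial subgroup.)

Each element a generates a cyclic subgroup ⟨a⟩; distinct elements may generate the same one (a cyclic group of order d has φ(d) generators).
Cyclic subgroups by order — order 1: 1; order 2: 3; order 4: 2; order 8: 2.
Total: 8.

8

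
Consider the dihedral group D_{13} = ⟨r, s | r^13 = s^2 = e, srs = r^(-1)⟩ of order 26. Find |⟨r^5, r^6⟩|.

|⟨r^5⟩| = 13 and |⟨r^6⟩| = 13, so |H| is a multiple of lcm(13, 13) = 13 and divides |G| = 26.
Closing under the operation: H = {e, r, r^2, r^3, r^4, r^5, r^6, r^7, r^8, r^9, r^10, r^11, r^12}, so |H| = 13.

13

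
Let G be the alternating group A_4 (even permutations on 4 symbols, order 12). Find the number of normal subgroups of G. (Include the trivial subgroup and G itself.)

G has 10 subgroups. Checking conjugation-invariance by order — order 1: 1/1 normal; order 2: 0/3 normal; order 3: 0/4 normal; order 4: 1/1 normal; order 12: 1/1 normal.
Total normal subgroups: 3.

3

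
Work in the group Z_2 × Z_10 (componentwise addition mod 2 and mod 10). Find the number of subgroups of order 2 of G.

3

|G| = 20 and 2 | 20, so subgroups of order 2 are possible by Lagrange.
The subgroups of order 2 are: {(0,0), (0,5)}; {(0,0), (1,0)}; {(0,0), (1,5)}.
So G has 3 subgroups of order 2.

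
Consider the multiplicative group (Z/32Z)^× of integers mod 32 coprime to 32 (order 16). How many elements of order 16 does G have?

No element of G has order 16 (even though 16 | 16).

0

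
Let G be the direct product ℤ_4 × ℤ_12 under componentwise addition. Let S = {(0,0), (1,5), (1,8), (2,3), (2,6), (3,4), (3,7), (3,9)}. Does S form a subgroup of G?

(2,3) ∈ S but its inverse (2,9) ∉ S, so S is not a subgroup.

No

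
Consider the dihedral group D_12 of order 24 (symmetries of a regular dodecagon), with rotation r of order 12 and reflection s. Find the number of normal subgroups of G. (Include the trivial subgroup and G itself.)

9

G has 34 subgroups. Checking conjugation-invariance by order — order 1: 1/1 normal; order 2: 1/13 normal; order 3: 1/1 normal; order 4: 1/7 normal; order 6: 1/5 normal; order 8: 0/3 normal; order 12: 3/3 normal; order 24: 1/1 normal.
Total normal subgroups: 9.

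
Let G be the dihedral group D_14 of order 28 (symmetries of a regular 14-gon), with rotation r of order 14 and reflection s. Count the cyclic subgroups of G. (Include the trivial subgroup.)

A cyclic subgroup of order d is generated by each of its φ(d) elements of order d, so the cyclic subgroups of order d number (#elements of order d)/φ(d).
Cyclic subgroups by order — order 1: 1; order 2: 15; order 7: 1; order 14: 1.
Total: 18.

18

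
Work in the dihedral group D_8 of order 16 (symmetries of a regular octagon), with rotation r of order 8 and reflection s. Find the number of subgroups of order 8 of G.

|G| = 16 and 8 | 16, so subgroups of order 8 are possible by Lagrange.
The subgroups of order 8 are: {e, r, r^2, r^3, r^4, r^5, r^6, r^7}; {e, r^2, r^4, r^6, s, r^2s, r^4s, r^6s}; {e, r^2, r^4, r^6, rs, r^3s, r^5s, r^7s}.
So G has 3 subgroups of order 8.

3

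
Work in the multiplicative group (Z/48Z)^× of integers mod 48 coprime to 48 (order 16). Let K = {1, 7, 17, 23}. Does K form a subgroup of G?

Yes

|K| = 4 divides |G| = 16, consistent with Lagrange.
K contains the identity, every element's inverse is in K, and K is closed under ·: it is a subgroup.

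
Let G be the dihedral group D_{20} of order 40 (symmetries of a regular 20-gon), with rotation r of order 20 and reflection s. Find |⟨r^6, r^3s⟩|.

20

|⟨r^6⟩| = 10 and |⟨r^3s⟩| = 2, so |H| is a multiple of lcm(10, 2) = 10 and divides |G| = 40.
Closing under the operation: H = {e, r^2, r^4, r^6, r^8, r^10, r^12, r^14, r^16, r^18, rs, r^3s, r^5s, r^7s, r^9s, r^11s, r^13s, r^15s, r^17s, r^19s}, so |H| = 20.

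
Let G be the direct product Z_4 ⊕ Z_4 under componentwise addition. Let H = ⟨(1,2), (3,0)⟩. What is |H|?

8

|⟨(1,2)⟩| = 4 and |⟨(3,0)⟩| = 4, so |H| is a multiple of lcm(4, 4) = 4 and divides |G| = 16.
Closing under the operation: H = {(0,0), (0,2), (1,0), (1,2), (2,0), (2,2), (3,0), (3,2)}, so |H| = 8.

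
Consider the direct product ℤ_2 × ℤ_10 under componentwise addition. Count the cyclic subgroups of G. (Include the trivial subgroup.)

8

Each element a generates a cyclic subgroup ⟨a⟩; distinct elements may generate the same one (a cyclic group of order d has φ(d) generators).
Cyclic subgroups by order — order 1: 1; order 2: 3; order 5: 1; order 10: 3.
Total: 8.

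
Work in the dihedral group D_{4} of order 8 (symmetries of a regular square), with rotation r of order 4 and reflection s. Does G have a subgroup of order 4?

4 | 8. A subgroup of order 4 is {e, r, r^2, r^3}.

Yes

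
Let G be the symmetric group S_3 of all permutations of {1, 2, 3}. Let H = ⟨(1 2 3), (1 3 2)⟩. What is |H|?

|⟨(1 2 3)⟩| = 3 and |⟨(1 3 2)⟩| = 3, so |H| is a multiple of lcm(3, 3) = 3 and divides |G| = 6.
Closing under the operation: H = {e, (1 2 3), (1 3 2)}, so |H| = 3.

3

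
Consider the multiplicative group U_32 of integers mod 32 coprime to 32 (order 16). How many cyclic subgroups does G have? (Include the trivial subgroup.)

Group the elements of G by the cyclic subgroup they generate; each cyclic subgroup of order d accounts for φ(d) elements.
Cyclic subgroups by order — order 1: 1; order 2: 3; order 4: 2; order 8: 2.
Total: 8.

8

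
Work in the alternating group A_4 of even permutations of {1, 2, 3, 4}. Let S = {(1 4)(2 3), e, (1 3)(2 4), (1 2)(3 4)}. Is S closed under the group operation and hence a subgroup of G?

|S| = 4 divides |G| = 12, consistent with Lagrange.
S contains the identity, every element's inverse is in S, and S is closed under ∘: it is a subgroup.

Yes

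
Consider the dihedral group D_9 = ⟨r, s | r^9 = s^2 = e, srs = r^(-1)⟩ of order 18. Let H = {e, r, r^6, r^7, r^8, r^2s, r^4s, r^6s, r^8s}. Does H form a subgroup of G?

r^7 ∈ H but its inverse r^2 ∉ H, so H is not a subgroup.

No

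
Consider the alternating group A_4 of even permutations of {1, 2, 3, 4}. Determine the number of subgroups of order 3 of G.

4

|G| = 12 and 3 | 12, so subgroups of order 3 are possible by Lagrange.
The subgroups of order 3 are: {e, (1 2 3), (1 3 2)}; {e, (1 2 4), (1 4 2)}; {e, (1 3 4), (1 4 3)}; {e, (2 3 4), (2 4 3)}.
So G has 4 subgroups of order 3.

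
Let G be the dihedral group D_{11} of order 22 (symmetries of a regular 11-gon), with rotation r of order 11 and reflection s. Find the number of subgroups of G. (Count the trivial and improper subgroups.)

14

|G| = 22, so by Lagrange every subgroup order divides 22. Divisors: 1, 2, 11, 22.
Subgroups by order — order 1: 1; order 2: 11; order 11: 1; order 22: 1.
Total: 1 + 11 + 1 + 1 = 14.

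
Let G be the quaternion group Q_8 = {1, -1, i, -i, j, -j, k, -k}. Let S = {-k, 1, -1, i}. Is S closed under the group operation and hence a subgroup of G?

-k ∈ S but its inverse k ∉ S, so S is not a subgroup.

No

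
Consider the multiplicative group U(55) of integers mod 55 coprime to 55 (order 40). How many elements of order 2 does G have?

3

The elements of order 2 are: 21, 34, 54.
That's 3.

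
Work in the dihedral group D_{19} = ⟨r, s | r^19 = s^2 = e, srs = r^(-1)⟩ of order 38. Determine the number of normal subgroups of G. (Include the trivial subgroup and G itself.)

3

G has 22 subgroups. Checking conjugation-invariance by order — order 1: 1/1 normal; order 2: 0/19 normal; order 19: 1/1 normal; order 38: 1/1 normal.
Total normal subgroups: 3.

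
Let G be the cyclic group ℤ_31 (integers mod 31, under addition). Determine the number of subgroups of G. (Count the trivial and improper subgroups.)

2

A cyclic group of order 31 has exactly one subgroup for each divisor of 31.
Divisors of 31: 1, 31.
So ℤ_31 has 2 subgroups.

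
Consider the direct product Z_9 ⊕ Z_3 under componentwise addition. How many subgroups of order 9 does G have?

4

|G| = 27 and 9 | 27, so subgroups of order 9 are possible by Lagrange.
The subgroups of order 9 are: {(0,0), (0,1), (0,2), (3,0), (3,1), (3,2), (6,0), (6,1), (6,2)}; {(0,0), (1,0), (2,0), (3,0), (4,0), (5,0), (6,0), (7,0), (8,0)}; {(0,0), (1,1), (2,2), (3,0), (4,1), (5,2), (6,0), (7,1), (8,2)}; {(0,0), (1,2), (2,1), (3,0), (4,2), (5,1), (6,0), (7,2), (8,1)}.
So G has 4 subgroups of order 9.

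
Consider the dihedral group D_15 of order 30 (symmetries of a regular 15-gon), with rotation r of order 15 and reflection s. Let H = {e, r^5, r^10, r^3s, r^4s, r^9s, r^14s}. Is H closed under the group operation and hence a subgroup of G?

|H| = 7 does not divide |G| = 30, so by Lagrange H is not a subgroup.

No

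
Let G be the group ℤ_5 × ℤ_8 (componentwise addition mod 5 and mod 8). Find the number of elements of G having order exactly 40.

An element (a,b) has order lcm(ord(a), ord(b)); count pairs with lcm equal to 40.
Enumerating gives 16 such elements.

16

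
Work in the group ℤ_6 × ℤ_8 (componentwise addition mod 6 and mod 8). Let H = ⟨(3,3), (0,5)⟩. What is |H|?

|⟨(3,3)⟩| = 8 and |⟨(0,5)⟩| = 8, so |H| is a multiple of lcm(8, 8) = 8 and divides |G| = 48.
Closing under the operation: H = {(0,0), (0,1), (0,2), (0,3), (0,4), (0,5), (0,6), (0,7), (3,0), (3,1), (3,2), (3,3), (3,4), (3,5), (3,6), (3,7)}, so |H| = 16.

16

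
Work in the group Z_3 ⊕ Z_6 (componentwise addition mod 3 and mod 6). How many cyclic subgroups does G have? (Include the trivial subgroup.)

10

A cyclic subgroup of order d is generated by each of its φ(d) elements of order d, so the cyclic subgroups of order d number (#elements of order d)/φ(d).
Cyclic subgroups by order — order 1: 1; order 2: 1; order 3: 4; order 6: 4.
Total: 10.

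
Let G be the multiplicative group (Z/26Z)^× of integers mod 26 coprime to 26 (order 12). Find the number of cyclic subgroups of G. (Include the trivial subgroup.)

6

Each element a generates a cyclic subgroup ⟨a⟩; distinct elements may generate the same one (a cyclic group of order d has φ(d) generators).
Cyclic subgroups by order — order 1: 1; order 2: 1; order 3: 1; order 4: 1; order 6: 1; order 12: 1.
Total: 6.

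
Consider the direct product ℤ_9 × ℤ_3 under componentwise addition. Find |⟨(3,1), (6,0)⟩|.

9

|⟨(3,1)⟩| = 3 and |⟨(6,0)⟩| = 3, so |H| is a multiple of lcm(3, 3) = 3 and divides |G| = 27.
Closing under the operation: H = {(0,0), (0,1), (0,2), (3,0), (3,1), (3,2), (6,0), (6,1), (6,2)}, so |H| = 9.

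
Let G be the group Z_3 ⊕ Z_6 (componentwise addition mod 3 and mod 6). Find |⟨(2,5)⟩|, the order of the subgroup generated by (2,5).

The order of (2,5) in Z_3 × Z_6 is lcm(ord(2) in Z_3, ord(5) in Z_6).
ord(2) = 3 and ord(5) = 6, so |⟨(2,5)⟩| = lcm(3, 6) = 6.

6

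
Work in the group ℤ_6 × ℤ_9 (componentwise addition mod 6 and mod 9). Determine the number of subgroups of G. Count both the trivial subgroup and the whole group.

|G| = 54, so by Lagrange every subgroup order divides 54. Divisors: 1, 2, 3, 6, 9, 18, 27, 54.
Subgroups by order — order 1: 1; order 2: 1; order 3: 4; order 6: 4; order 9: 4; order 18: 4; order 27: 1; order 54: 1.
Total: 1 + 1 + 4 + 4 + 4 + 4 + 1 + 1 = 20.

20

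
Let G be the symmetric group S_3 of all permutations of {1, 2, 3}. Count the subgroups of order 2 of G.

3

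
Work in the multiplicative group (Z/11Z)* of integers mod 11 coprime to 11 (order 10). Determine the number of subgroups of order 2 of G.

1

|G| = 10 and 2 | 10, so subgroups of order 2 are possible by Lagrange.
The subgroups of order 2 are: {1, 10}.
So G has 1 subgroup of order 2.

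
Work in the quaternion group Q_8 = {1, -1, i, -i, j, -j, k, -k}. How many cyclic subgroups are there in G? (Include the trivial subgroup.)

5

Group the elements of G by the cyclic subgroup they generate; each cyclic subgroup of order d accounts for φ(d) elements.
Cyclic subgroups by order — order 1: 1; order 2: 1; order 4: 3.
Total: 5.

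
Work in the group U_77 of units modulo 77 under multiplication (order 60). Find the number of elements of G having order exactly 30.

Enumerating element orders in G gives 24 elements of order 30.

24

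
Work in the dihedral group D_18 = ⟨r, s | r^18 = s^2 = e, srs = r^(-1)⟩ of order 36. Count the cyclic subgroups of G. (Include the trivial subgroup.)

A cyclic subgroup of order d is generated by each of its φ(d) elements of order d, so the cyclic subgroups of order d number (#elements of order d)/φ(d).
Cyclic subgroups by order — order 1: 1; order 2: 19; order 3: 1; order 6: 1; order 9: 1; order 18: 1.
Total: 24.

24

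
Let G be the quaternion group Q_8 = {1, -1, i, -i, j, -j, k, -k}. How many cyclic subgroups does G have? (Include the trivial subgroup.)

5

A cyclic subgroup of order d is generated by each of its φ(d) elements of order d, so the cyclic subgroups of order d number (#elements of order d)/φ(d).
Cyclic subgroups by order — order 1: 1; order 2: 1; order 4: 3.
Total: 5.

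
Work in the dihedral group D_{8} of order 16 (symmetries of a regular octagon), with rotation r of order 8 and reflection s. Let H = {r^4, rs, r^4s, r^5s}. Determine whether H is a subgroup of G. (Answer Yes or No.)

No

The identity e ∉ H, so H is not a subgroup.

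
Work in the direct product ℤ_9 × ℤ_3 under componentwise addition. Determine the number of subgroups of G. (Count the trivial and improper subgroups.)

10

|G| = 27, so by Lagrange every subgroup order divides 27. Divisors: 1, 3, 9, 27.
Subgroups by order — order 1: 1; order 3: 4; order 9: 4; order 27: 1.
Total: 1 + 4 + 4 + 1 = 10.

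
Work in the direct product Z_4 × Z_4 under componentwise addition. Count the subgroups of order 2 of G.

|G| = 16 and 2 | 16, so subgroups of order 2 are possible by Lagrange.
The subgroups of order 2 are: {(0,0), (0,2)}; {(0,0), (2,0)}; {(0,0), (2,2)}.
So G has 3 subgroups of order 2.

3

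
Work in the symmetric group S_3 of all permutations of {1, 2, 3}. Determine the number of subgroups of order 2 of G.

|G| = 6 and 2 | 6, so subgroups of order 2 are possible by Lagrange.
The subgroups of order 2 are: {e, (1 2)}; {e, (1 3)}; {e, (2 3)}.
So G has 3 subgroups of order 2.

3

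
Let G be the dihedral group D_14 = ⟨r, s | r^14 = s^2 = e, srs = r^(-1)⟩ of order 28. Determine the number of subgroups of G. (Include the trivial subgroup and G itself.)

28

|G| = 28, so by Lagrange every subgroup order divides 28. Divisors: 1, 2, 4, 7, 14, 28.
Subgroups by order — order 1: 1; order 2: 15; order 4: 7; order 7: 1; order 14: 3; order 28: 1.
Total: 1 + 15 + 7 + 1 + 3 + 1 = 28.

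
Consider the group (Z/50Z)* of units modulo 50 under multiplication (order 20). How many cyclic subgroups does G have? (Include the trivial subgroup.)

Group the elements of G by the cyclic subgroup they generate; each cyclic subgroup of order d accounts for φ(d) elements.
Cyclic subgroups by order — order 1: 1; order 2: 1; order 4: 1; order 5: 1; order 10: 1; order 20: 1.
Total: 6.

6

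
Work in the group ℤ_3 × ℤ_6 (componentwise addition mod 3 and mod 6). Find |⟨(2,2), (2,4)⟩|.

|⟨(2,2)⟩| = 3 and |⟨(2,4)⟩| = 3, so |H| is a multiple of lcm(3, 3) = 3 and divides |G| = 18.
Closing under the operation: H = {(0,0), (0,2), (0,4), (1,0), (1,2), (1,4), (2,0), (2,2), (2,4)}, so |H| = 9.

9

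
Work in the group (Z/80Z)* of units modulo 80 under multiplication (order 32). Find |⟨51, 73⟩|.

|⟨51⟩| = 4 and |⟨73⟩| = 4, so |H| is a multiple of lcm(4, 4) = 4 and divides |G| = 32.
Closing under the operation: H = {1, 3, 9, 11, 17, 19, 27, 33, 41, 43, 49, 51, 57, 59, 67, 73}, so |H| = 16.

16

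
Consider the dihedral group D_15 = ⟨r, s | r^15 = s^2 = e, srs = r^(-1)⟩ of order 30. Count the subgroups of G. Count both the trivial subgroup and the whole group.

28

|G| = 30, so by Lagrange every subgroup order divides 30. Divisors: 1, 2, 3, 5, 6, 10, 15, 30.
Subgroups by order — order 1: 1; order 2: 15; order 3: 1; order 5: 1; order 6: 5; order 10: 3; order 15: 1; order 30: 1.
Total: 1 + 15 + 1 + 1 + 5 + 3 + 1 + 1 = 28.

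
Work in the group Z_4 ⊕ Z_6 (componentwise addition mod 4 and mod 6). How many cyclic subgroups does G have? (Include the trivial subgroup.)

Each element a generates a cyclic subgroup ⟨a⟩; distinct elements may generate the same one (a cyclic group of order d has φ(d) generators).
Cyclic subgroups by order — order 1: 1; order 2: 3; order 3: 1; order 4: 2; order 6: 3; order 12: 2.
Total: 12.

12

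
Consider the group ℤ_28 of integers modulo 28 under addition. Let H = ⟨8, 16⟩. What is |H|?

7

|⟨8⟩| = 7 and |⟨16⟩| = 7, so |H| is a multiple of lcm(7, 7) = 7 and divides |G| = 28.
Closing under the operation: H = {0, 4, 8, 12, 16, 20, 24}, so |H| = 7.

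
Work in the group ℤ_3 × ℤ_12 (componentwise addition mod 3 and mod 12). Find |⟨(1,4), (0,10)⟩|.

18

|⟨(1,4)⟩| = 3 and |⟨(0,10)⟩| = 6, so |H| is a multiple of lcm(3, 6) = 6 and divides |G| = 36.
Closing under the operation: H = {(0,0), (0,2), (0,4), (0,6), (0,8), (0,10), (1,0), (1,2), (1,4), (1,6), (1,8), (1,10), (2,0), (2,2), (2,4), (2,6), (2,8), (2,10)}, so |H| = 18.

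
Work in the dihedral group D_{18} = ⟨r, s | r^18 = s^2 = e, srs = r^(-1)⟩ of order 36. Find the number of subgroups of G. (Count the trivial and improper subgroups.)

45

|G| = 36, so by Lagrange every subgroup order divides 36. Divisors: 1, 2, 3, 4, 6, 9, 12, 18, 36.
Subgroups by order — order 1: 1; order 2: 19; order 3: 1; order 4: 9; order 6: 7; order 9: 1; order 12: 3; order 18: 3; order 36: 1.
Total: 1 + 19 + 1 + 9 + 7 + 1 + 3 + 3 + 1 = 45.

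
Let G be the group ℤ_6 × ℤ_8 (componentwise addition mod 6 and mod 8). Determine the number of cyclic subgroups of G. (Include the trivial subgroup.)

A cyclic subgroup of order d is generated by each of its φ(d) elements of order d, so the cyclic subgroups of order d number (#elements of order d)/φ(d).
Cyclic subgroups by order — order 1: 1; order 2: 3; order 3: 1; order 4: 2; order 6: 3; order 8: 2; order 12: 2; order 24: 2.
Total: 16.

16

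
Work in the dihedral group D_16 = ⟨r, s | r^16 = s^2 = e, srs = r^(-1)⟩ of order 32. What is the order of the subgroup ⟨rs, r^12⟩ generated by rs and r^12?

8

|⟨rs⟩| = 2 and |⟨r^12⟩| = 4, so |H| is a multiple of lcm(2, 4) = 4 and divides |G| = 32.
Closing under the operation: H = {e, r^4, r^8, r^12, rs, r^5s, r^9s, r^13s}, so |H| = 8.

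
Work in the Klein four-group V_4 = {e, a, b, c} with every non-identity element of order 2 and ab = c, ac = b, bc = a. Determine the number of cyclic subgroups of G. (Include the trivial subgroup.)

4

Each element a generates a cyclic subgroup ⟨a⟩; distinct elements may generate the same one (a cyclic group of order d has φ(d) generators).
Cyclic subgroups by order — order 1: 1; order 2: 3.
Total: 4.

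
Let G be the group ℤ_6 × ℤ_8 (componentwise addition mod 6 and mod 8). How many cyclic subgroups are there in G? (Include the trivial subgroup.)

Each element a generates a cyclic subgroup ⟨a⟩; distinct elements may generate the same one (a cyclic group of order d has φ(d) generators).
Cyclic subgroups by order — order 1: 1; order 2: 3; order 3: 1; order 4: 2; order 6: 3; order 8: 2; order 12: 2; order 24: 2.
Total: 16.

16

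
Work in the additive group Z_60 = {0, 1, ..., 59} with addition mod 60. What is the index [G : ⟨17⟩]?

|⟨17⟩| = 60 and |G| = 60.
By Lagrange, [G : H] = |G|/|H| = 60/60 = 1.

1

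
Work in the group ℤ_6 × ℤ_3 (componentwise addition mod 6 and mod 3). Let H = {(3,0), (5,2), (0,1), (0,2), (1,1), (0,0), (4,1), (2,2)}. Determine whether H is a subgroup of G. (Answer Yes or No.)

|H| = 8 does not divide |G| = 18, so by Lagrange H is not a subgroup.

No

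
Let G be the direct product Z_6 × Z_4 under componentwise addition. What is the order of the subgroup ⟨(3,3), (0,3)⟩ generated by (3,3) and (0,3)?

|⟨(3,3)⟩| = 4 and |⟨(0,3)⟩| = 4, so |H| is a multiple of lcm(4, 4) = 4 and divides |G| = 24.
Closing under the operation: H = {(0,0), (0,1), (0,2), (0,3), (3,0), (3,1), (3,2), (3,3)}, so |H| = 8.

8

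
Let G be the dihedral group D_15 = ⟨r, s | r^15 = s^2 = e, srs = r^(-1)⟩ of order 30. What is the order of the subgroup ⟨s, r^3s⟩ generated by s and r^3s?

10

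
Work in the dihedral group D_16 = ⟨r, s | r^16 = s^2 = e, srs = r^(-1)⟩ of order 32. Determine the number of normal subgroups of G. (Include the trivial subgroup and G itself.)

8

G has 36 subgroups. Checking conjugation-invariance by order — order 1: 1/1 normal; order 2: 1/17 normal; order 4: 1/9 normal; order 8: 1/5 normal; order 16: 3/3 normal; order 32: 1/1 normal.
Total normal subgroups: 8.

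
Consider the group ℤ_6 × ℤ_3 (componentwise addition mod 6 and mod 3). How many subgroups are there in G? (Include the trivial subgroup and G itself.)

12

|G| = 18, so by Lagrange every subgroup order divides 18. Divisors: 1, 2, 3, 6, 9, 18.
Subgroups by order — order 1: 1; order 2: 1; order 3: 4; order 6: 4; order 9: 1; order 18: 1.
Total: 1 + 1 + 4 + 4 + 1 + 1 = 12.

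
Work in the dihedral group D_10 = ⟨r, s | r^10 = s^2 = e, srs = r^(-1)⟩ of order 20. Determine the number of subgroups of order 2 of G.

11

|G| = 20 and 2 | 20, so subgroups of order 2 are possible by Lagrange.
The subgroups of order 2 are: {e, r^2s}; {e, r^3s}; {e, r^4s}; {e, r^5}; … (11 in all).
So G has 11 subgroups of order 2.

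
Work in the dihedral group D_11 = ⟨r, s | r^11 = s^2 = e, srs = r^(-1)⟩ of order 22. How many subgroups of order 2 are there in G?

11

|G| = 22 and 2 | 22, so subgroups of order 2 are possible by Lagrange.
The subgroups of order 2 are: {e, r^10s}; {e, r^2s}; {e, r^3s}; {e, r^4s}; … (11 in all).
So G has 11 subgroups of order 2.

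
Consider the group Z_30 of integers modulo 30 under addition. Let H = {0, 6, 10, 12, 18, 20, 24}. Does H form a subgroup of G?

|H| = 7 does not divide |G| = 30, so by Lagrange H is not a subgroup.

No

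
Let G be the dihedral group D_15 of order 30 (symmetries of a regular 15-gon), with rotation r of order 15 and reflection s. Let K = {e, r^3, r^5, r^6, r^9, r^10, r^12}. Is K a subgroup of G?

|K| = 7 does not divide |G| = 30, so by Lagrange K is not a subgroup.

No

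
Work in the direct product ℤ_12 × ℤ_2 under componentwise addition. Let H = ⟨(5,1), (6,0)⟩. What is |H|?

12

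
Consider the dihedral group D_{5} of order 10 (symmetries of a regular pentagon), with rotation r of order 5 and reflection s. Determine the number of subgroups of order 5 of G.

1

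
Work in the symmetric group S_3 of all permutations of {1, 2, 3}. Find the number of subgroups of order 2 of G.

|G| = 6 and 2 | 6, so subgroups of order 2 are possible by Lagrange.
The subgroups of order 2 are: {e, (1 2)}; {e, (1 3)}; {e, (2 3)}.
So G has 3 subgroups of order 2.

3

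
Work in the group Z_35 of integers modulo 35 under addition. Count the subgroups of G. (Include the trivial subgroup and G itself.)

4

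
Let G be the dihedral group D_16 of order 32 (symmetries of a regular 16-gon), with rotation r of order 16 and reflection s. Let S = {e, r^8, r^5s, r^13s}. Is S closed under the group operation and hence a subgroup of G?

Yes

|S| = 4 divides |G| = 32, consistent with Lagrange.
S contains the identity, every element's inverse is in S, and S is closed under ·: it is a subgroup.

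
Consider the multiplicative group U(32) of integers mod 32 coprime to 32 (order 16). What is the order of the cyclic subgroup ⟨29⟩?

8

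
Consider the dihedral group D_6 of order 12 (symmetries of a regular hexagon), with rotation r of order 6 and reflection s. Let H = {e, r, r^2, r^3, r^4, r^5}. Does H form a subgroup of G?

Yes

|H| = 6 divides |G| = 12, consistent with Lagrange.
H contains the identity, every element's inverse is in H, and H is closed under ·: it is a subgroup.
In fact H = ⟨r^5⟩.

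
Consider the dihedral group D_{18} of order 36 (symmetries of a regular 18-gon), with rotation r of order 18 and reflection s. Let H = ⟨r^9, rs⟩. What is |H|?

|⟨r^9⟩| = 2 and |⟨rs⟩| = 2, so |H| is a multiple of lcm(2, 2) = 2 and divides |G| = 36.
Closing under the operation: H = {e, r^9, rs, r^10s}, so |H| = 4.

4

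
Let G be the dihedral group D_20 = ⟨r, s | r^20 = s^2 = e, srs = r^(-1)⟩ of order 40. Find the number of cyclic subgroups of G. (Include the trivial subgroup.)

Each element a generates a cyclic subgroup ⟨a⟩; distinct elements may generate the same one (a cyclic group of order d has φ(d) generators).
Cyclic subgroups by order — order 1: 1; order 2: 21; order 4: 1; order 5: 1; order 10: 1; order 20: 1.
Total: 26.

26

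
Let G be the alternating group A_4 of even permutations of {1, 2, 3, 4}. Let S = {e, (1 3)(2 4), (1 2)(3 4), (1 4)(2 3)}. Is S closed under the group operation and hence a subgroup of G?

Yes

|S| = 4 divides |G| = 12, consistent with Lagrange.
S contains the identity, every element's inverse is in S, and S is closed under ∘: it is a subgroup.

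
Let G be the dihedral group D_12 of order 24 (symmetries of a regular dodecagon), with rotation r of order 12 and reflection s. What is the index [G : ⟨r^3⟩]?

|⟨r^3⟩| = 4 and |G| = 24.
By Lagrange, [G : H] = |G|/|H| = 24/4 = 6.

6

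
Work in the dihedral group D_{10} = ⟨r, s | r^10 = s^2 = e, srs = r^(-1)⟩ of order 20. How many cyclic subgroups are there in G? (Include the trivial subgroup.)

14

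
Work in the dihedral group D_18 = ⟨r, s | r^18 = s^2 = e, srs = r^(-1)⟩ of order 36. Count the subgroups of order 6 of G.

|G| = 36 and 6 | 36, so subgroups of order 6 are possible by Lagrange.
The subgroups of order 6 are: {e, r^6, r^12, r^4s, r^10s, r^16s}; {e, r^6, r^12, r^5s, r^11s, r^17s}; {e, r^6, r^12, s, r^6s, r^12s}; {e, r^6, r^12, rs, r^7s, r^13s}; … (7 in all).
So G has 7 subgroups of order 6.

7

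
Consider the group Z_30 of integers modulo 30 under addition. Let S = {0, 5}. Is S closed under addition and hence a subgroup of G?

No

5 ∈ S but its inverse 25 ∉ S, so S is not a subgroup.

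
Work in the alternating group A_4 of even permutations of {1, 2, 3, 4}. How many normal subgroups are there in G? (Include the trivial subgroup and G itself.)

3

G has 10 subgroups. Checking conjugation-invariance by order — order 1: 1/1 normal; order 2: 0/3 normal; order 3: 0/4 normal; order 4: 1/1 normal; order 12: 1/1 normal.
Total normal subgroups: 3.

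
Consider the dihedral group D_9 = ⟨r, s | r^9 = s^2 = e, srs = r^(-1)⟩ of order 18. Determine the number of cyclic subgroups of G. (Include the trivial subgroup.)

12

A cyclic subgroup of order d is generated by each of its φ(d) elements of order d, so the cyclic subgroups of order d number (#elements of order d)/φ(d).
Cyclic subgroups by order — order 1: 1; order 2: 9; order 3: 1; order 9: 1.
Total: 12.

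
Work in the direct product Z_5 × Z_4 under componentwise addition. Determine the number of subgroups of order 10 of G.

|G| = 20 and 10 | 20, so subgroups of order 10 are possible by Lagrange.
The subgroups of order 10 are: {(0,0), (0,2), (1,0), (1,2), (2,0), (2,2), (3,0), (3,2), (4,0), (4,2)}.
So G has 1 subgroup of order 10.

1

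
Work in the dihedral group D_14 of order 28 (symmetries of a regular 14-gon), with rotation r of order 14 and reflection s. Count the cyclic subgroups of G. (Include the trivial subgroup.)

A cyclic subgroup of order d is generated by each of its φ(d) elements of order d, so the cyclic subgroups of order d number (#elements of order d)/φ(d).
Cyclic subgroups by order — order 1: 1; order 2: 15; order 7: 1; order 14: 1.
Total: 18.

18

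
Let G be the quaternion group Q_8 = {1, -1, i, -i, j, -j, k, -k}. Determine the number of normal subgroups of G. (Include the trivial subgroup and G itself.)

6

G has 6 subgroups. Checking conjugation-invariance by order — order 1: 1/1 normal; order 2: 1/1 normal; order 4: 3/3 normal; order 8: 1/1 normal.
Total normal subgroups: 6.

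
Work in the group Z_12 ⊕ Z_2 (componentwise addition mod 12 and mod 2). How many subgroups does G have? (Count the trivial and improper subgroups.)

16

|G| = 24, so by Lagrange every subgroup order divides 24. Divisors: 1, 2, 3, 4, 6, 8, 12, 24.
Subgroups by order — order 1: 1; order 2: 3; order 3: 1; order 4: 3; order 6: 3; order 8: 1; order 12: 3; order 24: 1.
Total: 1 + 3 + 1 + 3 + 3 + 1 + 3 + 1 = 16.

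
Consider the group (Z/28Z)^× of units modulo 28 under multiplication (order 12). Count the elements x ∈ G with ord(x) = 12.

0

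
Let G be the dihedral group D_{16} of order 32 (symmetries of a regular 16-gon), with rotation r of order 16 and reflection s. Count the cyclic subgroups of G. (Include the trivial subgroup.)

Group the elements of G by the cyclic subgroup they generate; each cyclic subgroup of order d accounts for φ(d) elements.
Cyclic subgroups by order — order 1: 1; order 2: 17; order 4: 1; order 8: 1; order 16: 1.
Total: 21.

21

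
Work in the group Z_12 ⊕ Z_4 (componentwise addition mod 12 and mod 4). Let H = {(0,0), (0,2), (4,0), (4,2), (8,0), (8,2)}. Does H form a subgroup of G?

|H| = 6 divides |G| = 48, consistent with Lagrange.
H contains the identity, every element's inverse is in H, and H is closed under +: it is a subgroup.
In fact H = ⟨(4,2)⟩.

Yes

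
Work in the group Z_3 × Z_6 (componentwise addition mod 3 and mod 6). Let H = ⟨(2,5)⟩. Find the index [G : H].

3

|⟨(2,5)⟩| = 6 and |G| = 18.
By Lagrange, [G : H] = |G|/|H| = 18/6 = 3.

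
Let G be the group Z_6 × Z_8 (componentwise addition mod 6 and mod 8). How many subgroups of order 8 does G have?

|G| = 48 and 8 | 48, so subgroups of order 8 are possible by Lagrange.
The subgroups of order 8 are: {(0,0), (0,1), (0,2), (0,3), (0,4), (0,5), (0,6), (0,7)}; {(0,0), (0,2), (0,4), (0,6), (3,0), (3,2), (3,4), (3,6)}; {(0,0), (0,2), (0,4), (0,6), (3,1), (3,3), (3,5), (3,7)}.
So G has 3 subgroups of order 8.

3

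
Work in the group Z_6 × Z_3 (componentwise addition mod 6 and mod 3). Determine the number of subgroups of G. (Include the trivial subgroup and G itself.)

|G| = 18, so by Lagrange every subgroup order divides 18. Divisors: 1, 2, 3, 6, 9, 18.
Subgroups by order — order 1: 1; order 2: 1; order 3: 4; order 6: 4; order 9: 1; order 18: 1.
Total: 1 + 1 + 4 + 4 + 1 + 1 = 12.

12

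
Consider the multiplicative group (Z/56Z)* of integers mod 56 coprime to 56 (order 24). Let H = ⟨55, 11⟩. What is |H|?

12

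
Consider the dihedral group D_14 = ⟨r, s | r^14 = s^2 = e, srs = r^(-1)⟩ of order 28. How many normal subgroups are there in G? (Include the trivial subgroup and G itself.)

7

G has 28 subgroups. Checking conjugation-invariance by order — order 1: 1/1 normal; order 2: 1/15 normal; order 4: 0/7 normal; order 7: 1/1 normal; order 14: 3/3 normal; order 28: 1/1 normal.
Total normal subgroups: 7.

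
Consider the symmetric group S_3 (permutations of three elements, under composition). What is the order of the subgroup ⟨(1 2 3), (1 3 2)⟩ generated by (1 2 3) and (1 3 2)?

3

|⟨(1 2 3)⟩| = 3 and |⟨(1 3 2)⟩| = 3, so |H| is a multiple of lcm(3, 3) = 3 and divides |G| = 6.
Closing under the operation: H = {e, (1 2 3), (1 3 2)}, so |H| = 3.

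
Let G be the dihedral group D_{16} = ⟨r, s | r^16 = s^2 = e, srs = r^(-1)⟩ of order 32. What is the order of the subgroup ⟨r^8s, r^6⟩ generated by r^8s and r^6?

|⟨r^8s⟩| = 2 and |⟨r^6⟩| = 8, so |H| is a multiple of lcm(2, 8) = 8 and divides |G| = 32.
Closing under the operation: H = {e, r^2, r^4, r^6, r^8, r^10, r^12, r^14, s, r^2s, r^4s, r^6s, r^8s, r^10s, r^12s, r^14s}, so |H| = 16.

16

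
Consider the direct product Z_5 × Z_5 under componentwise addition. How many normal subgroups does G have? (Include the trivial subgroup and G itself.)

8

G is abelian, so every subgroup is normal.
G has 8 subgroups in total, hence 8 normal subgroups.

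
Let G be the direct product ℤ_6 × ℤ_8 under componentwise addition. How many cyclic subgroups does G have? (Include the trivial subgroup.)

16

A cyclic subgroup of order d is generated by each of its φ(d) elements of order d, so the cyclic subgroups of order d number (#elements of order d)/φ(d).
Cyclic subgroups by order — order 1: 1; order 2: 3; order 3: 1; order 4: 2; order 6: 3; order 8: 2; order 12: 2; order 24: 2.
Total: 16.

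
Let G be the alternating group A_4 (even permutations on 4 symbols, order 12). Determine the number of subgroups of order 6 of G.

|G| = 12 and 6 | 12, so subgroups of order 6 are possible by Lagrange.
Checking all subgroups of G, none has order 6.
So G has 0 subgroups of order 6.

0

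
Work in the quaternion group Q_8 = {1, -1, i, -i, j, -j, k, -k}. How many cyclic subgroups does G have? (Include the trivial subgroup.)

5

Each element a generates a cyclic subgroup ⟨a⟩; distinct elements may generate the same one (a cyclic group of order d has φ(d) generators).
Cyclic subgroups by order — order 1: 1; order 2: 1; order 4: 3.
Total: 5.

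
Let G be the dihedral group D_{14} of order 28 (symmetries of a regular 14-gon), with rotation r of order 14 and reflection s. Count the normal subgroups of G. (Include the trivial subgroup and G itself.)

7

G has 28 subgroups. Checking conjugation-invariance by order — order 1: 1/1 normal; order 2: 1/15 normal; order 4: 0/7 normal; order 7: 1/1 normal; order 14: 3/3 normal; order 28: 1/1 normal.
Total normal subgroups: 7.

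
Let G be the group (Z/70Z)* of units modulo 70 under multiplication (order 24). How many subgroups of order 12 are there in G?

|G| = 24 and 12 | 24, so subgroups of order 12 are possible by Lagrange.
The subgroups of order 12 are: {1, 3, 9, 11, 13, 17, 27, 29, 33, 39, 47, 51}; {1, 9, 11, 19, 29, 31, 39, 41, 51, 59, 61, 69}; {1, 9, 11, 23, 29, 37, 39, 43, 51, 53, 57, 67}.
So G has 3 subgroups of order 12.

3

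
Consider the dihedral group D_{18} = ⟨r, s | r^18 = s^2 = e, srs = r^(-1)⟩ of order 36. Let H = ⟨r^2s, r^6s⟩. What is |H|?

18

|⟨r^2s⟩| = 2 and |⟨r^6s⟩| = 2, so |H| is a multiple of lcm(2, 2) = 2 and divides |G| = 36.
Closing under the operation: H = {e, r^2, r^4, r^6, r^8, r^10, r^12, r^14, r^16, s, r^2s, r^4s, r^6s, r^8s, r^10s, r^12s, r^14s, r^16s}, so |H| = 18.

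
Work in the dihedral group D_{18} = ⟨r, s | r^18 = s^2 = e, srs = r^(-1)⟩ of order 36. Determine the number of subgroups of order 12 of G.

|G| = 36 and 12 | 36, so subgroups of order 12 are possible by Lagrange.
The subgroups of order 12 are: {e, r^3, r^6, r^9, r^12, r^15, rs, r^4s, r^7s, r^10s, r^13s, r^16s}; {e, r^3, r^6, r^9, r^12, r^15, r^2s, r^5s, r^8s, r^11s, r^14s, r^17s}; {e, r^3, r^6, r^9, r^12, r^15, s, r^3s, r^6s, r^9s, r^12s, r^15s}.
So G has 3 subgroups of order 12.

3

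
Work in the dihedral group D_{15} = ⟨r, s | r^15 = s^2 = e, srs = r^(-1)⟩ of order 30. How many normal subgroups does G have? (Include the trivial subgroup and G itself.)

5

G has 28 subgroups. Checking conjugation-invariance by order — order 1: 1/1 normal; order 2: 0/15 normal; order 3: 1/1 normal; order 5: 1/1 normal; order 6: 0/5 normal; order 10: 0/3 normal; order 15: 1/1 normal; order 30: 1/1 normal.
Total normal subgroups: 5.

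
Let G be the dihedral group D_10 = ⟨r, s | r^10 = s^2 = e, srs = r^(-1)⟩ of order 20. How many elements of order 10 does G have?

4

The elements of order 10 are: r, r^3, r^7, r^9.
That's 4.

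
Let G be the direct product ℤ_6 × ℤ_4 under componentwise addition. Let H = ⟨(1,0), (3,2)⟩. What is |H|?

|⟨(1,0)⟩| = 6 and |⟨(3,2)⟩| = 2, so |H| is a multiple of lcm(6, 2) = 6 and divides |G| = 24.
Closing under the operation: H = {(0,0), (0,2), (1,0), (1,2), (2,0), (2,2), (3,0), (3,2), (4,0), (4,2), (5,0), (5,2)}, so |H| = 12.

12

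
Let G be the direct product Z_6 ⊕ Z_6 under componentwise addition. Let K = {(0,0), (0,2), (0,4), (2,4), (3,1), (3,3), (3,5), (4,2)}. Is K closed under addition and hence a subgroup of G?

No

|K| = 8 does not divide |G| = 36, so by Lagrange K is not a subgroup.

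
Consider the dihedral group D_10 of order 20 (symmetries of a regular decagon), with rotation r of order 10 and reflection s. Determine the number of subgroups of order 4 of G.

5

|G| = 20 and 4 | 20, so subgroups of order 4 are possible by Lagrange.
The subgroups of order 4 are: {e, r^5, r^2s, r^7s}; {e, r^5, r^3s, r^8s}; {e, r^5, r^4s, r^9s}; {e, r^5, s, r^5s}; … (5 in all).
So G has 5 subgroups of order 4.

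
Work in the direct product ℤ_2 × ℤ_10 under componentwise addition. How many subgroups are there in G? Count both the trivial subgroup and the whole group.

|G| = 20, so by Lagrange every subgroup order divides 20. Divisors: 1, 2, 4, 5, 10, 20.
Subgroups by order — order 1: 1; order 2: 3; order 4: 1; order 5: 1; order 10: 3; order 20: 1.
Total: 1 + 3 + 1 + 1 + 3 + 1 = 10.

10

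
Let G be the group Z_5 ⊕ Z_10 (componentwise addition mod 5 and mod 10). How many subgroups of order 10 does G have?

|G| = 50 and 10 | 50, so subgroups of order 10 are possible by Lagrange.
The subgroups of order 10 are: {(0,0), (0,1), (0,2), (0,3), (0,4), (0,5), (0,6), (0,7), (0,8), (0,9)}; {(0,0), (0,5), (1,0), (1,5), (2,0), (2,5), (3,0), (3,5), (4,0), (4,5)}; {(0,0), (0,5), (1,1), (1,6), (2,2), (2,7), (3,3), (3,8), (4,4), (4,9)}; {(0,0), (0,5), (1,2), (1,7), (2,4), (2,9), (3,1), (3,6), (4,3), (4,8)}; … (6 in all).
So G has 6 subgroups of order 10.

6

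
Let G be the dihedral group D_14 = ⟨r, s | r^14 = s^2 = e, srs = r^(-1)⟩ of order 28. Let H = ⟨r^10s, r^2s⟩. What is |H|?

|⟨r^10s⟩| = 2 and |⟨r^2s⟩| = 2, so |H| is a multiple of lcm(2, 2) = 2 and divides |G| = 28.
Closing under the operation: H = {e, r^2, r^4, r^6, r^8, r^10, r^12, s, r^2s, r^4s, r^6s, r^8s, r^10s, r^12s}, so |H| = 14.

14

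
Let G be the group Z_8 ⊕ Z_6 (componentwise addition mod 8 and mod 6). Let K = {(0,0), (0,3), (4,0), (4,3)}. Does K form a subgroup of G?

|K| = 4 divides |G| = 48, consistent with Lagrange.
K contains the identity, every element's inverse is in K, and K is closed under +: it is a subgroup.

Yes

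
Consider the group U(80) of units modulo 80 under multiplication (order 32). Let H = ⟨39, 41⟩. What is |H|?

|⟨39⟩| = 2 and |⟨41⟩| = 2, so |H| is a multiple of lcm(2, 2) = 2 and divides |G| = 32.
Closing under the operation: H = {1, 39, 41, 79}, so |H| = 4.

4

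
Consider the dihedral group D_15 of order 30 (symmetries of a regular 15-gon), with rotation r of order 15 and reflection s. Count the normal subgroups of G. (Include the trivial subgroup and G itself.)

G has 28 subgroups. Checking conjugation-invariance by order — order 1: 1/1 normal; order 2: 0/15 normal; order 3: 1/1 normal; order 5: 1/1 normal; order 6: 0/5 normal; order 10: 0/3 normal; order 15: 1/1 normal; order 30: 1/1 normal.
Total normal subgroups: 5.

5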